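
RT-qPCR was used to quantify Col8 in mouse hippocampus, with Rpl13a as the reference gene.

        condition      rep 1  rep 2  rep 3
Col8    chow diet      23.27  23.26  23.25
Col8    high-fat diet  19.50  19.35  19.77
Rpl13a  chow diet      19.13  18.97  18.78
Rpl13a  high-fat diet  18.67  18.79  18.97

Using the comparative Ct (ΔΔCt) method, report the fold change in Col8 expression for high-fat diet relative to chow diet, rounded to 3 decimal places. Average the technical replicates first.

11.876

Mean Ct: Col8 chow diet 23.260; Col8 high-fat diet 19.540; Rpl13a chow diet 18.960; Rpl13a high-fat diet 18.810
ΔCt(chow diet) = 23.260 − 18.960 = 4.300
ΔCt(high-fat diet) = 19.540 − 18.810 = 0.730
ΔΔCt = 0.730 − 4.300 = -3.570
Fold change = 2^(−(-3.570)) = 2^3.570 = 11.8762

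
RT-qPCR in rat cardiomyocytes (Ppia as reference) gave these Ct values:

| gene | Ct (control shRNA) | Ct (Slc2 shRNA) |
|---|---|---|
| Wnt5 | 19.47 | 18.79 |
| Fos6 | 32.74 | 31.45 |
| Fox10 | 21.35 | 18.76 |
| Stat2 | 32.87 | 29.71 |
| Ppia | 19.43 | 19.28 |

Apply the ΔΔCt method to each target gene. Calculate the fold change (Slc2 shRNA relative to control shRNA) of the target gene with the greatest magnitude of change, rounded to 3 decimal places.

8.056

Wnt5: ΔΔCt = (18.79−19.28) − (19.47−19.43) = -0.49 − 0.04 = -0.53; fold change = 2^0.53 = 1.444
Fos6: ΔΔCt = (31.45−19.28) − (32.74−19.43) = 12.17 − 13.31 = -1.14; fold change = 2^1.14 = 2.204
Fox10: ΔΔCt = (18.76−19.28) − (21.35−19.43) = -0.52 − 1.92 = -2.44; fold change = 2^2.44 = 5.426
Stat2: ΔΔCt = (29.71−19.28) − (32.87−19.43) = 10.43 − 13.44 = -3.01; fold change = 2^3.01 = 8.056
Stat2 has the largest |ΔΔCt| = 3.01.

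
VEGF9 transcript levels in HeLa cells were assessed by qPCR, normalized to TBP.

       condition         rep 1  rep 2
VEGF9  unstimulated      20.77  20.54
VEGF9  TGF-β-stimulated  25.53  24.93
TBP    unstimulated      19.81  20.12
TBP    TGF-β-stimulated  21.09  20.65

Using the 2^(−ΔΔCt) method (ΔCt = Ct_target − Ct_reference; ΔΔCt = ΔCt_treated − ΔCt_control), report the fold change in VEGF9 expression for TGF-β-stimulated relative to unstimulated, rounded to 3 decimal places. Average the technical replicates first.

Mean Ct: VEGF9 unstimulated 20.655; VEGF9 TGF-β-stimulated 25.230; TBP unstimulated 19.965; TBP TGF-β-stimulated 20.870
ΔCt(unstimulated) = 20.655 − 19.965 = 0.690
ΔCt(TGF-β-stimulated) = 25.230 − 20.870 = 4.360
ΔΔCt = 4.360 − 0.690 = 3.670
Fold change = 2^(−3.670) = 0.0786

0.079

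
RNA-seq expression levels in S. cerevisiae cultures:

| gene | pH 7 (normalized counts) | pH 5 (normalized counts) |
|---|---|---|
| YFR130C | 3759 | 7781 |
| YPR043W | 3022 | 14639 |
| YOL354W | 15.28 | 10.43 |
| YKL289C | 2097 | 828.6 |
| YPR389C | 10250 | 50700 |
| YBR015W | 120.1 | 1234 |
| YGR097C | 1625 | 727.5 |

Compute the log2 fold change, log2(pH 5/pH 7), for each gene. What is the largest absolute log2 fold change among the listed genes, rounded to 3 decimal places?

log2(7781/3759) = 1.050  (YFR130C)
log2(14639/3022) = 2.276  (YPR043W)
log2(10.43/15.28) = -0.551  (YOL354W)
log2(828.6/2097) = -1.340  (YKL289C)
log2(50700/10250) = 2.306  (YPR389C)
log2(1234/120.1) = 3.361  (YBR015W)
log2(727.5/1625) = -1.159  (YGR097C)
The largest magnitude belongs to YBR015W.

3.361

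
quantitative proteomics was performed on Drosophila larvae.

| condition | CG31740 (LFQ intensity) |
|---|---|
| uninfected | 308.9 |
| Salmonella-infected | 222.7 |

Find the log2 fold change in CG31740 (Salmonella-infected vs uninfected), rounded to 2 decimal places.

-0.47

Fold change = 222.7 / 308.9 = 0.7209
log2(0.7209) = -0.472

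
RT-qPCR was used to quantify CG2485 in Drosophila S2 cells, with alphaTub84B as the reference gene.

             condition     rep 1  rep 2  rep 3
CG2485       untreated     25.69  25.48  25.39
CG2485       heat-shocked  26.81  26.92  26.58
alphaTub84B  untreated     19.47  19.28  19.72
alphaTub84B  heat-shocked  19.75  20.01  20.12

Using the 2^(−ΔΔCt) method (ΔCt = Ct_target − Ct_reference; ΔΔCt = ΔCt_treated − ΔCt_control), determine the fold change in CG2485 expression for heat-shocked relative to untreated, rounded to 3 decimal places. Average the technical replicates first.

0.582

Mean Ct: CG2485 untreated 25.520; CG2485 heat-shocked 26.770; alphaTub84B untreated 19.490; alphaTub84B heat-shocked 19.960
ΔCt(untreated) = 25.520 − 19.490 = 6.030
ΔCt(heat-shocked) = 26.770 − 19.960 = 6.810
ΔΔCt = 6.810 − 6.030 = 0.780
Fold change = 2^(−0.780) = 0.5824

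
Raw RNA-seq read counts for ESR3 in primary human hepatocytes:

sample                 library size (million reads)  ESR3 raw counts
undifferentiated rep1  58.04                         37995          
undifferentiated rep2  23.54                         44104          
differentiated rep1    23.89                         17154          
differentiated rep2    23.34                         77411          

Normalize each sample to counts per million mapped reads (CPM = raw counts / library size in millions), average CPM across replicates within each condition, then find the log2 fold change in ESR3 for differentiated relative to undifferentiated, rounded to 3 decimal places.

CPM(undifferentiated rep1) = 37995 / 58.04 = 654.6347
CPM(undifferentiated rep2) = 44104 / 23.54 = 1873.5769
CPM(differentiated rep1) = 17154 / 23.89 = 718.0410
CPM(differentiated rep2) = 77411 / 23.34 = 3316.6667
mean CPM(undifferentiated) = 1264.1058; mean CPM(differentiated) = 2017.3538
Fold change = 2017.3538 / 1264.1058 = 1.59587
log2(1.59587) = 0.6743

0.674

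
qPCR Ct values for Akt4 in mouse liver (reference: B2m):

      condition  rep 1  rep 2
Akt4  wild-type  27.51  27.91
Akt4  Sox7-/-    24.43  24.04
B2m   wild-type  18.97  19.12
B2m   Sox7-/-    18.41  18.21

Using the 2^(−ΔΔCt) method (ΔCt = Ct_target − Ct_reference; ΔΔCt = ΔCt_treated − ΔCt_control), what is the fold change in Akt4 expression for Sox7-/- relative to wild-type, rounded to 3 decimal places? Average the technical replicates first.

6.681

Mean Ct: Akt4 wild-type 27.710; Akt4 Sox7-/- 24.235; B2m wild-type 19.045; B2m Sox7-/- 18.310
ΔCt(wild-type) = 27.710 − 19.045 = 8.665
ΔCt(Sox7-/-) = 24.235 − 18.310 = 5.925
ΔΔCt = 5.925 − 8.665 = -2.740
Fold change = 2^(−(-2.740)) = 2^2.740 = 6.6807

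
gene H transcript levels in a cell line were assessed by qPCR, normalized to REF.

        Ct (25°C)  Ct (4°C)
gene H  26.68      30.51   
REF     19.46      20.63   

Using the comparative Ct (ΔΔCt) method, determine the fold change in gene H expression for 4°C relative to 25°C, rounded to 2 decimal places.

0.16

ΔCt(25°C) = 26.680 − 19.460 = 7.220
ΔCt(4°C) = 30.510 − 20.630 = 9.880
ΔΔCt = 9.880 − 7.220 = 2.660
Fold change = 2^(−2.660) = 0.158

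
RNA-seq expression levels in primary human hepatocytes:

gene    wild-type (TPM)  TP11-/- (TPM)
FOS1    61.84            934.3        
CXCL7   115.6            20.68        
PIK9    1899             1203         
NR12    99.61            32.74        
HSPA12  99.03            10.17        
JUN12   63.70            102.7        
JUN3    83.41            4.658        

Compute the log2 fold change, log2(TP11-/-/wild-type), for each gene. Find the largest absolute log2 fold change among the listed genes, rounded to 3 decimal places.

log2(934.3/61.84) = 3.917  (FOS1)
log2(20.68/115.6) = -2.483  (CXCL7)
log2(1203/1899) = -0.659  (PIK9)
log2(32.74/99.61) = -1.605  (NR12)
log2(10.17/99.03) = -3.284  (HSPA12)
log2(102.7/63.70) = 0.689  (JUN12)
log2(4.658/83.41) = -4.162  (JUN3)
The largest magnitude belongs to JUN3.

4.162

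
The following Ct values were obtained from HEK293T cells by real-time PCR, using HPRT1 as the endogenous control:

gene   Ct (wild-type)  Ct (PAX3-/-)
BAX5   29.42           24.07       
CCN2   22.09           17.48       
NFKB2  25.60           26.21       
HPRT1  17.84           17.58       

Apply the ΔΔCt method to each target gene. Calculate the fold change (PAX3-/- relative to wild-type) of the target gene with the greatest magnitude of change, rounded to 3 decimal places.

BAX5: ΔΔCt = (24.07−17.58) − (29.42−17.84) = 6.49 − 11.58 = -5.09; fold change = 2^5.09 = 34.060
CCN2: ΔΔCt = (17.48−17.58) − (22.09−17.84) = -0.10 − 4.25 = -4.35; fold change = 2^4.35 = 20.393
NFKB2: ΔΔCt = (26.21−17.58) − (25.60−17.84) = 8.63 − 7.76 = 0.87; fold change = 2^-0.87 = 0.547
BAX5 has the largest |ΔΔCt| = 5.09.

34.060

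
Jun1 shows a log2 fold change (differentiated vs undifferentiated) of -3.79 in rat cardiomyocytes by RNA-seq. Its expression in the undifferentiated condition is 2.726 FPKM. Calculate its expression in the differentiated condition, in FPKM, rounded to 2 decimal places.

0.20

Fold change = 2^(-3.79) = 0.0723
differentiated expression = 2.726 × 0.0723 = 0.20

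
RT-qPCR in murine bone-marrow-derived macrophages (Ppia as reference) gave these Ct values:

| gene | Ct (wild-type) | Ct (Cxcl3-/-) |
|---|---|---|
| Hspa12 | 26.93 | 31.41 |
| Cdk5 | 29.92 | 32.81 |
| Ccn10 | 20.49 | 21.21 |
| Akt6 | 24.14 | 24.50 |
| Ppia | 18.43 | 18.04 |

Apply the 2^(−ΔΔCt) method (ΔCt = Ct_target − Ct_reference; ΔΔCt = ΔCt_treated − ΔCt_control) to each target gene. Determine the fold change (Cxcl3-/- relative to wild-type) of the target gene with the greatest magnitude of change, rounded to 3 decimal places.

Hspa12: ΔΔCt = (31.41−18.04) − (26.93−18.43) = 13.37 − 8.50 = 4.87; fold change = 2^-4.87 = 0.034
Cdk5: ΔΔCt = (32.81−18.04) − (29.92−18.43) = 14.77 − 11.49 = 3.28; fold change = 2^-3.28 = 0.103
Ccn10: ΔΔCt = (21.21−18.04) − (20.49−18.43) = 3.17 − 2.06 = 1.11; fold change = 2^-1.11 = 0.463
Akt6: ΔΔCt = (24.50−18.04) − (24.14−18.43) = 6.46 − 5.71 = 0.75; fold change = 2^-0.75 = 0.595
Hspa12 has the largest |ΔΔCt| = 4.87.

0.034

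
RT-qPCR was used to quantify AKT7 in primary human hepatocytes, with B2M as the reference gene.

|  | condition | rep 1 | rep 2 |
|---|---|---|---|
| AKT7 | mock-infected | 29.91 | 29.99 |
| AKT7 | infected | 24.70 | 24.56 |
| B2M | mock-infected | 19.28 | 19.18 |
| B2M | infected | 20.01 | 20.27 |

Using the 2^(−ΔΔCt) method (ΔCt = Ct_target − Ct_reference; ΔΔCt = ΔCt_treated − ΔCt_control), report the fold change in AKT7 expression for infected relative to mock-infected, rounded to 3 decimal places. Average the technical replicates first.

75.061

Mean Ct: AKT7 mock-infected 29.950; AKT7 infected 24.630; B2M mock-infected 19.230; B2M infected 20.140
ΔCt(mock-infected) = 29.950 − 19.230 = 10.720
ΔCt(infected) = 24.630 − 20.140 = 4.490
ΔΔCt = 4.490 − 10.720 = -6.230
Fold change = 2^(−(-6.230)) = 2^6.230 = 75.0614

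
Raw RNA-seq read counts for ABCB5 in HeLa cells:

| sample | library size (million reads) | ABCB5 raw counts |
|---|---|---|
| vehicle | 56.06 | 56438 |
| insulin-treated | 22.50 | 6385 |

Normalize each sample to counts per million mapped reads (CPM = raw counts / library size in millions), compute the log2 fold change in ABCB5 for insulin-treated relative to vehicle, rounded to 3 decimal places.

-1.827

CPM(vehicle) = 56438 / 56.06 = 1006.7428
CPM(insulin-treated) = 6385 / 22.50 = 283.7778
Fold change = 283.7778 / 1006.7428 = 0.28188
log2(0.28188) = -1.8269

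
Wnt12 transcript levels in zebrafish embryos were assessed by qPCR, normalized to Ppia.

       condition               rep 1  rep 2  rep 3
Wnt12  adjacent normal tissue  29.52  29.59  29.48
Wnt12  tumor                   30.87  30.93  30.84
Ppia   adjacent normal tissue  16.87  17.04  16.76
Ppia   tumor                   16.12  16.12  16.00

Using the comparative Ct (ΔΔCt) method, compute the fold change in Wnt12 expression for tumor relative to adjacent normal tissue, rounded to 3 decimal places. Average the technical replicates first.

0.224

Mean Ct: Wnt12 adjacent normal tissue 29.530; Wnt12 tumor 30.880; Ppia adjacent normal tissue 16.890; Ppia tumor 16.080
ΔCt(adjacent normal tissue) = 29.530 − 16.890 = 12.640
ΔCt(tumor) = 30.880 − 16.080 = 14.800
ΔΔCt = 14.800 − 12.640 = 2.160
Fold change = 2^(−2.160) = 0.2238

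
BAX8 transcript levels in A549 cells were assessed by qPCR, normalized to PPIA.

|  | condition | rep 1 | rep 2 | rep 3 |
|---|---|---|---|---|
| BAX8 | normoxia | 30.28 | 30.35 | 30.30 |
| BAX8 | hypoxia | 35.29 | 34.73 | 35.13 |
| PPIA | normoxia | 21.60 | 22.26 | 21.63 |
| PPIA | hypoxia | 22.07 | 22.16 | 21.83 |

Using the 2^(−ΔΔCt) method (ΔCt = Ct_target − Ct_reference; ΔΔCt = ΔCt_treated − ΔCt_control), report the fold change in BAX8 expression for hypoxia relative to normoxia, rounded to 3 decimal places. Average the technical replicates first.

0.043

Mean Ct: BAX8 normoxia 30.310; BAX8 hypoxia 35.050; PPIA normoxia 21.830; PPIA hypoxia 22.020
ΔCt(normoxia) = 30.310 − 21.830 = 8.480
ΔCt(hypoxia) = 35.050 − 22.020 = 13.030
ΔΔCt = 13.030 − 8.480 = 4.550
Fold change = 2^(−4.550) = 0.0427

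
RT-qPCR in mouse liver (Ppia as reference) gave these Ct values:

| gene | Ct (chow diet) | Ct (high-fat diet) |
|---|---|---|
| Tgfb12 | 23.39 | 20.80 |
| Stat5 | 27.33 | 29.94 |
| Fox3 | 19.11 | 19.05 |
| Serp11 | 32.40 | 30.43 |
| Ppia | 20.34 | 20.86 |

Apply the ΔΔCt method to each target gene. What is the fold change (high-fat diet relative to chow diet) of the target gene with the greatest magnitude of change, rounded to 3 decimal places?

Tgfb12: ΔΔCt = (20.80−20.86) − (23.39−20.34) = -0.06 − 3.05 = -3.11; fold change = 2^3.11 = 8.634
Stat5: ΔΔCt = (29.94−20.86) − (27.33−20.34) = 9.08 − 6.99 = 2.09; fold change = 2^-2.09 = 0.235
Fox3: ΔΔCt = (19.05−20.86) − (19.11−20.34) = -1.81 − (-1.23) = -0.58; fold change = 2^0.58 = 1.495
Serp11: ΔΔCt = (30.43−20.86) − (32.40−20.34) = 9.57 − 12.06 = -2.49; fold change = 2^2.49 = 5.618
Tgfb12 has the largest |ΔΔCt| = 3.11.

8.634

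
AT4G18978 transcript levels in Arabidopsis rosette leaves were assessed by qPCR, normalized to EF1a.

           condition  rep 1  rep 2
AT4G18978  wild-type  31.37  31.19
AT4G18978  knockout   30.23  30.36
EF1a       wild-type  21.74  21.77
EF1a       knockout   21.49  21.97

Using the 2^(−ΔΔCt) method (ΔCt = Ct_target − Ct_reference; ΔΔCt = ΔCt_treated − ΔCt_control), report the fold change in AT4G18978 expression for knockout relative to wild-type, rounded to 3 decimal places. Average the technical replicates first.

1.945

Mean Ct: AT4G18978 wild-type 31.280; AT4G18978 knockout 30.295; EF1a wild-type 21.755; EF1a knockout 21.730
ΔCt(wild-type) = 31.280 − 21.755 = 9.525
ΔCt(knockout) = 30.295 − 21.730 = 8.565
ΔΔCt = 8.565 − 9.525 = -0.960
Fold change = 2^(−(-0.960)) = 2^0.960 = 1.9453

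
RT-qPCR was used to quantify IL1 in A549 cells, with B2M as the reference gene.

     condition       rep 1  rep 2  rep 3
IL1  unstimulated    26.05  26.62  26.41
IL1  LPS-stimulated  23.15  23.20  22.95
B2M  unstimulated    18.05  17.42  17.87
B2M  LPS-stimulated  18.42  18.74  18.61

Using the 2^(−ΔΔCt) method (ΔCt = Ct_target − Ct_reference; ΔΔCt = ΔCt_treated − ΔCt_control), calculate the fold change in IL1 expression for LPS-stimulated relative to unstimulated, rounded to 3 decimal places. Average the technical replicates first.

Mean Ct: IL1 unstimulated 26.360; IL1 LPS-stimulated 23.100; B2M unstimulated 17.780; B2M LPS-stimulated 18.590
ΔCt(unstimulated) = 26.360 − 17.780 = 8.580
ΔCt(LPS-stimulated) = 23.100 − 18.590 = 4.510
ΔΔCt = 4.510 − 8.580 = -4.070
Fold change = 2^(−(-4.070)) = 2^4.070 = 16.7955

16.795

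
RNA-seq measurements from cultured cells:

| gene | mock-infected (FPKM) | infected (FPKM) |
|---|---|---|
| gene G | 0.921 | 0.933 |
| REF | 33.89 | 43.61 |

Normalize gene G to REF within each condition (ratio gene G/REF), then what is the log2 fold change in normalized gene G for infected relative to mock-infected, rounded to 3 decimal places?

gene G/REF (mock-infected) = 0.921 / 33.89 = 0.027176
gene G/REF (infected) = 0.933 / 43.61 = 0.021394
Fold change = 0.021394 / 0.027176 = 0.7872
log2(0.7872) = -0.3451

-0.345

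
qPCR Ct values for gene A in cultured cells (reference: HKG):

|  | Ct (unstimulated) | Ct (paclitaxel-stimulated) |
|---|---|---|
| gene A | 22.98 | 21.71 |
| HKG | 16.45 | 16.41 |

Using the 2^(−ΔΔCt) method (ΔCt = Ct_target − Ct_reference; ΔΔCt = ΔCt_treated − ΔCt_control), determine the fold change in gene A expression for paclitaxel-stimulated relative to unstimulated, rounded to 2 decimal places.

2.35

ΔCt(unstimulated) = 22.980 − 16.450 = 6.530
ΔCt(paclitaxel-stimulated) = 21.710 − 16.410 = 5.300
ΔΔCt = 5.300 − 6.530 = -1.230
Fold change = 2^(−(-1.230)) = 2^1.230 = 2.346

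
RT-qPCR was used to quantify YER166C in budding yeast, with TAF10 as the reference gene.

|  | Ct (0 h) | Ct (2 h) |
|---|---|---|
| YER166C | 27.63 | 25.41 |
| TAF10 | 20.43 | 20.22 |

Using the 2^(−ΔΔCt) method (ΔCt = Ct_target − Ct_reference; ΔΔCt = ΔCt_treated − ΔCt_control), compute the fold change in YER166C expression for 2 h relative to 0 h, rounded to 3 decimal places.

ΔCt(0 h) = 27.630 − 20.430 = 7.200
ΔCt(2 h) = 25.410 − 20.220 = 5.190
ΔΔCt = 5.190 − 7.200 = -2.010
Fold change = 2^(−(-2.010)) = 2^2.010 = 4.0278

4.028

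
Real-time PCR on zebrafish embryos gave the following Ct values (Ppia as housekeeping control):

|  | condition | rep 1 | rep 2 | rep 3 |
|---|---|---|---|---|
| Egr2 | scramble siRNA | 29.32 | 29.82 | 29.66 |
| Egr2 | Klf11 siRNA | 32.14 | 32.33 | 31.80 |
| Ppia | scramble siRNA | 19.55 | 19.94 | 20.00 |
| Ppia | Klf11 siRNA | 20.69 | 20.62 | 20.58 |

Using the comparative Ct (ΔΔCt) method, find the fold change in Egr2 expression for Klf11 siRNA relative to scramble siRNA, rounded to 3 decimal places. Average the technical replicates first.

Mean Ct: Egr2 scramble siRNA 29.600; Egr2 Klf11 siRNA 32.090; Ppia scramble siRNA 19.830; Ppia Klf11 siRNA 20.630
ΔCt(scramble siRNA) = 29.600 − 19.830 = 9.770
ΔCt(Klf11 siRNA) = 32.090 − 20.630 = 11.460
ΔΔCt = 11.460 − 9.770 = 1.690
Fold change = 2^(−1.690) = 0.3099

0.310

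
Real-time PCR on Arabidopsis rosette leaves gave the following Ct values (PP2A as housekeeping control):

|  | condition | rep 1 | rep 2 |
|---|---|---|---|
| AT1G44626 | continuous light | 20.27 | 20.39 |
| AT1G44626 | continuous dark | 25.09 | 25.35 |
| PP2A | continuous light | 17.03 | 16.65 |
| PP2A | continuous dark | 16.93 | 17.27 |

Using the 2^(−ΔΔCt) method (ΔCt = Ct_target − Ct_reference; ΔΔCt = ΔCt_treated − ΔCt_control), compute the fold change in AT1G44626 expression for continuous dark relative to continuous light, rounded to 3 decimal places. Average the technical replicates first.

Mean Ct: AT1G44626 continuous light 20.330; AT1G44626 continuous dark 25.220; PP2A continuous light 16.840; PP2A continuous dark 17.100
ΔCt(continuous light) = 20.330 − 16.840 = 3.490
ΔCt(continuous dark) = 25.220 − 17.100 = 8.120
ΔΔCt = 8.120 − 3.490 = 4.630
Fold change = 2^(−4.630) = 0.0404

0.040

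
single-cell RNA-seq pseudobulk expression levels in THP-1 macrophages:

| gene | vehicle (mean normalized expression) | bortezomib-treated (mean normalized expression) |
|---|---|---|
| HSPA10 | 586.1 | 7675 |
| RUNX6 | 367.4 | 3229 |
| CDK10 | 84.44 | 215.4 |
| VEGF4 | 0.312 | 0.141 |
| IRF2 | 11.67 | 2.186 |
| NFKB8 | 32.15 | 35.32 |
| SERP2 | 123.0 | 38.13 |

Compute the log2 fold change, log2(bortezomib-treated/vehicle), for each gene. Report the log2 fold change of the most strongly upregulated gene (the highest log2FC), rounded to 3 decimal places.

log2(7675/586.1) = 3.711  (HSPA10)
log2(3229/367.4) = 3.136  (RUNX6)
log2(215.4/84.44) = 1.351  (CDK10)
log2(0.141/0.312) = -1.146  (VEGF4)
log2(2.186/11.67) = -2.416  (IRF2)
log2(35.32/32.15) = 0.136  (NFKB8)
log2(38.13/123.0) = -1.690  (SERP2)
HSPA10 is most strongly upregulated.

3.711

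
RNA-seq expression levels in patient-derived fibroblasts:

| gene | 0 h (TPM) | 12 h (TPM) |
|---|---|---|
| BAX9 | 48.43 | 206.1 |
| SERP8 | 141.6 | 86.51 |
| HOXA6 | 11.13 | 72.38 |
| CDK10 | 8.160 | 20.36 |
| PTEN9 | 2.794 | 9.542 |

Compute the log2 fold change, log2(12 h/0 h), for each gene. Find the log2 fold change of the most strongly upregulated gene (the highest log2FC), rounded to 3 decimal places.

2.701

log2(206.1/48.43) = 2.089  (BAX9)
log2(86.51/141.6) = -0.711  (SERP8)
log2(72.38/11.13) = 2.701  (HOXA6)
log2(20.36/8.160) = 1.319  (CDK10)
log2(9.542/2.794) = 1.772  (PTEN9)
HOXA6 is most strongly upregulated.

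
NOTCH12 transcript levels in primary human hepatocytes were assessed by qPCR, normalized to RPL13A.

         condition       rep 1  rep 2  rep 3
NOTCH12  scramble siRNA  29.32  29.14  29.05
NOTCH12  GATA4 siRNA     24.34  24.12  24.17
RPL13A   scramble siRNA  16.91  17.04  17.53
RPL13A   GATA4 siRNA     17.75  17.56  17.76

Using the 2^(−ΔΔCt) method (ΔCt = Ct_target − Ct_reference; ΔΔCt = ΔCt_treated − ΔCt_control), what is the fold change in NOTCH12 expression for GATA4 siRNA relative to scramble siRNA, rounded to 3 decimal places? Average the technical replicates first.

44.942

Mean Ct: NOTCH12 scramble siRNA 29.170; NOTCH12 GATA4 siRNA 24.210; RPL13A scramble siRNA 17.160; RPL13A GATA4 siRNA 17.690
ΔCt(scramble siRNA) = 29.170 − 17.160 = 12.010
ΔCt(GATA4 siRNA) = 24.210 − 17.690 = 6.520
ΔΔCt = 6.520 − 12.010 = -5.490
Fold change = 2^(−(-5.490)) = 2^5.490 = 44.9422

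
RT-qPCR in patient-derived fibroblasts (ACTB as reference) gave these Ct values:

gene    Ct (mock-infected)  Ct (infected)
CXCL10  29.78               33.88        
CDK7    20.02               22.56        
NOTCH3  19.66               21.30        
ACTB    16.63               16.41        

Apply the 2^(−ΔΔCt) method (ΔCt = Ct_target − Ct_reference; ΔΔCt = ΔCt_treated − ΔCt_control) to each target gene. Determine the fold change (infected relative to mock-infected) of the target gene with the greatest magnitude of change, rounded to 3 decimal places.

0.050

CXCL10: ΔΔCt = (33.88−16.41) − (29.78−16.63) = 17.47 − 13.15 = 4.32; fold change = 2^-4.32 = 0.050
CDK7: ΔΔCt = (22.56−16.41) − (20.02−16.63) = 6.15 − 3.39 = 2.76; fold change = 2^-2.76 = 0.148
NOTCH3: ΔΔCt = (21.30−16.41) − (19.66−16.63) = 4.89 − 3.03 = 1.86; fold change = 2^-1.86 = 0.275
CXCL10 has the largest |ΔΔCt| = 4.32.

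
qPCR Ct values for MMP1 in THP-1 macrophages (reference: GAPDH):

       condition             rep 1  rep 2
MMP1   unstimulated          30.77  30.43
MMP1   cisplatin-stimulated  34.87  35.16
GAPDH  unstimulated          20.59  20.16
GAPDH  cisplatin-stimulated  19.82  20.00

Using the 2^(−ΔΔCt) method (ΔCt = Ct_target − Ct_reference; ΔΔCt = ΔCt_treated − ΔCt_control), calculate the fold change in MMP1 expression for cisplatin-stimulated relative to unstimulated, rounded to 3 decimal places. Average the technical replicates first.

0.034

Mean Ct: MMP1 unstimulated 30.600; MMP1 cisplatin-stimulated 35.015; GAPDH unstimulated 20.375; GAPDH cisplatin-stimulated 19.910
ΔCt(unstimulated) = 30.600 − 20.375 = 10.225
ΔCt(cisplatin-stimulated) = 35.015 − 19.910 = 15.105
ΔΔCt = 15.105 − 10.225 = 4.880
Fold change = 2^(−4.880) = 0.0340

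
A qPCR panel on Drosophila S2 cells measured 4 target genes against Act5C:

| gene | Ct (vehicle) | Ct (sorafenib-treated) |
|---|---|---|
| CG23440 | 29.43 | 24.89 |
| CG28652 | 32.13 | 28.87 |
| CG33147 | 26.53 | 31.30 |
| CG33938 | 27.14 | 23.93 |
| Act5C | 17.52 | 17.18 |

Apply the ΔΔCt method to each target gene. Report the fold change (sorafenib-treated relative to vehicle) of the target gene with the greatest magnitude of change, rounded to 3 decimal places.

0.029

CG23440: ΔΔCt = (24.89−17.18) − (29.43−17.52) = 7.71 − 11.91 = -4.20; fold change = 2^4.20 = 18.379
CG28652: ΔΔCt = (28.87−17.18) − (32.13−17.52) = 11.69 − 14.61 = -2.92; fold change = 2^2.92 = 7.568
CG33147: ΔΔCt = (31.30−17.18) − (26.53−17.52) = 14.12 − 9.01 = 5.11; fold change = 2^-5.11 = 0.029
CG33938: ΔΔCt = (23.93−17.18) − (27.14−17.52) = 6.75 − 9.62 = -2.87; fold change = 2^2.87 = 7.311
CG33147 has the largest |ΔΔCt| = 5.11.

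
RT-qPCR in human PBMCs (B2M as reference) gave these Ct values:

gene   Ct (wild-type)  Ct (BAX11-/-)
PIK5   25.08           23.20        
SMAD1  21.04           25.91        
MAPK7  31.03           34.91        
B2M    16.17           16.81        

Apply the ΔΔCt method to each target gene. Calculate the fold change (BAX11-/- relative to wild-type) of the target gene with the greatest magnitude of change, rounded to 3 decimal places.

0.053

PIK5: ΔΔCt = (23.20−16.81) − (25.08−16.17) = 6.39 − 8.91 = -2.52; fold change = 2^2.52 = 5.736
SMAD1: ΔΔCt = (25.91−16.81) − (21.04−16.17) = 9.10 − 4.87 = 4.23; fold change = 2^-4.23 = 0.053
MAPK7: ΔΔCt = (34.91−16.81) − (31.03−16.17) = 18.10 − 14.86 = 3.24; fold change = 2^-3.24 = 0.106
SMAD1 has the largest |ΔΔCt| = 4.23.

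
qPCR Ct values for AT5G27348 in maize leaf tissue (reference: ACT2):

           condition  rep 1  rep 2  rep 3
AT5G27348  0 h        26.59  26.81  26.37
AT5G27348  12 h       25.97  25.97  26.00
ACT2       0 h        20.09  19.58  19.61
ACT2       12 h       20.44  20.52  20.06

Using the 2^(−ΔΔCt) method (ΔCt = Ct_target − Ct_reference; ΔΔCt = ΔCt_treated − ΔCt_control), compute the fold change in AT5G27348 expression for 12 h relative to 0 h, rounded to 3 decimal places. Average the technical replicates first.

Mean Ct: AT5G27348 0 h 26.590; AT5G27348 12 h 25.980; ACT2 0 h 19.760; ACT2 12 h 20.340
ΔCt(0 h) = 26.590 − 19.760 = 6.830
ΔCt(12 h) = 25.980 − 20.340 = 5.640
ΔΔCt = 5.640 − 6.830 = -1.190
Fold change = 2^(−(-1.190)) = 2^1.190 = 2.2815

2.282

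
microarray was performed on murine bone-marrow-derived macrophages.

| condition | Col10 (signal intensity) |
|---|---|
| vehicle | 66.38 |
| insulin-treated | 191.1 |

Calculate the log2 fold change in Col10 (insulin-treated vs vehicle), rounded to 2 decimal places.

Fold change = 191.1 / 66.38 = 2.8789
log2(2.8789) = 1.526

1.53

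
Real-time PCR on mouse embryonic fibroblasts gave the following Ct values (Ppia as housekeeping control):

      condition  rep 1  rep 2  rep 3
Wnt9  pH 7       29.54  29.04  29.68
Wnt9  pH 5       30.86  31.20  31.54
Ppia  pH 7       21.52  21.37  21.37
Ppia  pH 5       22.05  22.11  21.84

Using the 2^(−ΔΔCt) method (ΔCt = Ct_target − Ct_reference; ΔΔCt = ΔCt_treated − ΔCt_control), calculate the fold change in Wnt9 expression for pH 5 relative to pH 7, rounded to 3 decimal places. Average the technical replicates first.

0.435

Mean Ct: Wnt9 pH 7 29.420; Wnt9 pH 5 31.200; Ppia pH 7 21.420; Ppia pH 5 22.000
ΔCt(pH 7) = 29.420 − 21.420 = 8.000
ΔCt(pH 5) = 31.200 − 22.000 = 9.200
ΔΔCt = 9.200 − 8.000 = 1.200
Fold change = 2^(−1.200) = 0.4353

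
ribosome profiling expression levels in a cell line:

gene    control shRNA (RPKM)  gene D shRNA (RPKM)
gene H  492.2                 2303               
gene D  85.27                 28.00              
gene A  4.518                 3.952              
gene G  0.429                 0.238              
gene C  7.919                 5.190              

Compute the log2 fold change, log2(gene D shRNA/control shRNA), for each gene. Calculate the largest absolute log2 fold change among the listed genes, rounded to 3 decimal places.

2.226

log2(2303/492.2) = 2.226  (gene H)
log2(28.00/85.27) = -1.607  (gene D)
log2(3.952/4.518) = -0.193  (gene A)
log2(0.238/0.429) = -0.850  (gene G)
log2(5.190/7.919) = -0.610  (gene C)
The largest magnitude belongs to gene H.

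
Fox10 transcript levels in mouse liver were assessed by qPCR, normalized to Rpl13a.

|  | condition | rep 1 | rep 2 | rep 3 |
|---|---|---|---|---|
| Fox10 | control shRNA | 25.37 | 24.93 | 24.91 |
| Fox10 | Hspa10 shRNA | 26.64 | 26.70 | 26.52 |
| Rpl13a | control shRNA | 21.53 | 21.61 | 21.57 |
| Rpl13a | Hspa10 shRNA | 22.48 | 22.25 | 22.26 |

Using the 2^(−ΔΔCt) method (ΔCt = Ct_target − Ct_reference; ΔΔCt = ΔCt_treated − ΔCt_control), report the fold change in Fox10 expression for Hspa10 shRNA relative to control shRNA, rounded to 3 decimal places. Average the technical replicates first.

0.578

Mean Ct: Fox10 control shRNA 25.070; Fox10 Hspa10 shRNA 26.620; Rpl13a control shRNA 21.570; Rpl13a Hspa10 shRNA 22.330
ΔCt(control shRNA) = 25.070 − 21.570 = 3.500
ΔCt(Hspa10 shRNA) = 26.620 − 22.330 = 4.290
ΔΔCt = 4.290 − 3.500 = 0.790
Fold change = 2^(−0.790) = 0.5783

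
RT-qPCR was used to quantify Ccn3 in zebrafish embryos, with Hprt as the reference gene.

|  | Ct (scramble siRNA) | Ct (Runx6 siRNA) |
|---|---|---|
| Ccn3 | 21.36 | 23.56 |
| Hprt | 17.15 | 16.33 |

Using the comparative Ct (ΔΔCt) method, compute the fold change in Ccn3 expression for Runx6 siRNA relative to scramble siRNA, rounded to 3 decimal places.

0.123

ΔCt(scramble siRNA) = 21.360 − 17.150 = 4.210
ΔCt(Runx6 siRNA) = 23.560 − 16.330 = 7.230
ΔΔCt = 7.230 − 4.210 = 3.020
Fold change = 2^(−3.020) = 0.1233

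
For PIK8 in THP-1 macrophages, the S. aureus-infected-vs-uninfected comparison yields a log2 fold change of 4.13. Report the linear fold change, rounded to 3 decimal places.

17.509

Fold change = 2^(4.13) = 17.5087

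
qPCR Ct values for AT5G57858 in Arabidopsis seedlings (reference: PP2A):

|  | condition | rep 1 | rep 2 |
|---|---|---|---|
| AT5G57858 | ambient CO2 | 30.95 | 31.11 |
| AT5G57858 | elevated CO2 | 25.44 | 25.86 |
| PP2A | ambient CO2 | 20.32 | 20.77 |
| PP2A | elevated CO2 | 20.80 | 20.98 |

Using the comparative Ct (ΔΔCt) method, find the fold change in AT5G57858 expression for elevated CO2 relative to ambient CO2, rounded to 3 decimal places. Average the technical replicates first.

Mean Ct: AT5G57858 ambient CO2 31.030; AT5G57858 elevated CO2 25.650; PP2A ambient CO2 20.545; PP2A elevated CO2 20.890
ΔCt(ambient CO2) = 31.030 − 20.545 = 10.485
ΔCt(elevated CO2) = 25.650 − 20.890 = 4.760
ΔΔCt = 4.760 − 10.485 = -5.725
Fold change = 2^(−(-5.725)) = 2^5.725 = 52.8928

52.893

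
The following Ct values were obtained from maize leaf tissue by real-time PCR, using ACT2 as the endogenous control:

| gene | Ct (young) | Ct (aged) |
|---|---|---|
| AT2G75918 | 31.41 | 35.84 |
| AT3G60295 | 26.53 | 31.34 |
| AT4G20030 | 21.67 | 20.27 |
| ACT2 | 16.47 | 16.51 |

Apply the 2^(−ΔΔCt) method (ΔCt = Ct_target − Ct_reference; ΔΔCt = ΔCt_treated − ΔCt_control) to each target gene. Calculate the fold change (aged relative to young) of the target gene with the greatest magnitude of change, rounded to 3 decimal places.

0.037

AT2G75918: ΔΔCt = (35.84−16.51) − (31.41−16.47) = 19.33 − 14.94 = 4.39; fold change = 2^-4.39 = 0.048
AT3G60295: ΔΔCt = (31.34−16.51) − (26.53−16.47) = 14.83 − 10.06 = 4.77; fold change = 2^-4.77 = 0.037
AT4G20030: ΔΔCt = (20.27−16.51) − (21.67−16.47) = 3.76 − 5.20 = -1.44; fold change = 2^1.44 = 2.713
AT3G60295 has the largest |ΔΔCt| = 4.77.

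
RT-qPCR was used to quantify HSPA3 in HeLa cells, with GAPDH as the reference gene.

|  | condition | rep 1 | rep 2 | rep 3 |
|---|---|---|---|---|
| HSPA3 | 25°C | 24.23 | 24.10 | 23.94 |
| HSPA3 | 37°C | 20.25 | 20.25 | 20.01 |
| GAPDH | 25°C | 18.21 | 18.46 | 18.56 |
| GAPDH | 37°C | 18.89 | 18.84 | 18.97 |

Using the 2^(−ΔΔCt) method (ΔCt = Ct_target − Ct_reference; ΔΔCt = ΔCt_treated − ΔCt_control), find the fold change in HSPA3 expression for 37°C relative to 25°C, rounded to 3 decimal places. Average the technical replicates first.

21.259

Mean Ct: HSPA3 25°C 24.090; HSPA3 37°C 20.170; GAPDH 25°C 18.410; GAPDH 37°C 18.900
ΔCt(25°C) = 24.090 − 18.410 = 5.680
ΔCt(37°C) = 20.170 − 18.900 = 1.270
ΔΔCt = 1.270 − 5.680 = -4.410
Fold change = 2^(−(-4.410)) = 2^4.410 = 21.2590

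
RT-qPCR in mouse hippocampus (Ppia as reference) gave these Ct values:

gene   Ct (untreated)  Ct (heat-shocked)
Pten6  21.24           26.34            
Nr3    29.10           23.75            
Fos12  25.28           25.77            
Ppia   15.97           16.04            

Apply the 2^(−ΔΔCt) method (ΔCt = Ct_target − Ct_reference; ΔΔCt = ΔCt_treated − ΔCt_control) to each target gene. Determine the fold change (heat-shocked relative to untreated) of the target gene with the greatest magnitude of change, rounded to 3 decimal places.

42.814

Pten6: ΔΔCt = (26.34−16.04) − (21.24−15.97) = 10.30 − 5.27 = 5.03; fold change = 2^-5.03 = 0.031
Nr3: ΔΔCt = (23.75−16.04) − (29.10−15.97) = 7.71 − 13.13 = -5.42; fold change = 2^5.42 = 42.814
Fos12: ΔΔCt = (25.77−16.04) − (25.28−15.97) = 9.73 − 9.31 = 0.42; fold change = 2^-0.42 = 0.747
Nr3 has the largest |ΔΔCt| = 5.42.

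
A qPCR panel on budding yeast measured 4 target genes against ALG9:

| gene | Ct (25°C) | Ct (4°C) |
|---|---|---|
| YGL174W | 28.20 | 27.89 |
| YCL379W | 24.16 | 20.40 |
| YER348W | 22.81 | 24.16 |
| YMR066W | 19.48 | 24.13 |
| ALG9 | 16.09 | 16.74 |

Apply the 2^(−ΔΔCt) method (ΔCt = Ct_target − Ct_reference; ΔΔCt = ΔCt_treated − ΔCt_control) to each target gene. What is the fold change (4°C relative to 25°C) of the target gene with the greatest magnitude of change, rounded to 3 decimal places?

21.259

YGL174W: ΔΔCt = (27.89−16.74) − (28.20−16.09) = 11.15 − 12.11 = -0.96; fold change = 2^0.96 = 1.945
YCL379W: ΔΔCt = (20.40−16.74) − (24.16−16.09) = 3.66 − 8.07 = -4.41; fold change = 2^4.41 = 21.259
YER348W: ΔΔCt = (24.16−16.74) − (22.81−16.09) = 7.42 − 6.72 = 0.70; fold change = 2^-0.70 = 0.616
YMR066W: ΔΔCt = (24.13−16.74) − (19.48−16.09) = 7.39 − 3.39 = 4.00; fold change = 2^-4.00 = 0.062
YCL379W has the largest |ΔΔCt| = 4.41.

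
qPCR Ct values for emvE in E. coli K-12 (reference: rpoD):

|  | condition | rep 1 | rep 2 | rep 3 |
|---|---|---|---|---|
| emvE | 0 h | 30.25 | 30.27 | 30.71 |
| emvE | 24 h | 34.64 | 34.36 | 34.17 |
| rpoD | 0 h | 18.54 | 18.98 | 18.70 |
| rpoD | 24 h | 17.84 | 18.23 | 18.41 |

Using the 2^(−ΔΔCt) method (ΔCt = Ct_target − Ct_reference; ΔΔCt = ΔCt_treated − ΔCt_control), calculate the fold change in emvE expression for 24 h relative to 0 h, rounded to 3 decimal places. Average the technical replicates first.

0.042

Mean Ct: emvE 0 h 30.410; emvE 24 h 34.390; rpoD 0 h 18.740; rpoD 24 h 18.160
ΔCt(0 h) = 30.410 − 18.740 = 11.670
ΔCt(24 h) = 34.390 − 18.160 = 16.230
ΔΔCt = 16.230 − 11.670 = 4.560
Fold change = 2^(−4.560) = 0.0424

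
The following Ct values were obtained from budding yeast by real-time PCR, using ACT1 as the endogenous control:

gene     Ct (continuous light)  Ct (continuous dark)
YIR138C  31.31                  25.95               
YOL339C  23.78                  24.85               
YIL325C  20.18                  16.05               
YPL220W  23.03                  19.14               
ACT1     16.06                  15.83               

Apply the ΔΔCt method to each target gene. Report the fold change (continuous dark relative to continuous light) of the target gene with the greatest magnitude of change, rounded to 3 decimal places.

YIR138C: ΔΔCt = (25.95−15.83) − (31.31−16.06) = 10.12 − 15.25 = -5.13; fold change = 2^5.13 = 35.017
YOL339C: ΔΔCt = (24.85−15.83) − (23.78−16.06) = 9.02 − 7.72 = 1.30; fold change = 2^-1.30 = 0.406
YIL325C: ΔΔCt = (16.05−15.83) − (20.18−16.06) = 0.22 − 4.12 = -3.90; fold change = 2^3.90 = 14.929
YPL220W: ΔΔCt = (19.14−15.83) − (23.03−16.06) = 3.31 − 6.97 = -3.66; fold change = 2^3.66 = 12.641
YIR138C has the largest |ΔΔCt| = 5.13.

35.017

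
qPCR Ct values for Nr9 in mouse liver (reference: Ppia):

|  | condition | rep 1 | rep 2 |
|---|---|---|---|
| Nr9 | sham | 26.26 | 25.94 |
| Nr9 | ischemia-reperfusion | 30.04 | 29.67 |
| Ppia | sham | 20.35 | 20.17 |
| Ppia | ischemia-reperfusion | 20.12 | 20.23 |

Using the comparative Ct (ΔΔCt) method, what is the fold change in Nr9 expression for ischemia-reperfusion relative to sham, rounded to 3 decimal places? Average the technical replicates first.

0.070

Mean Ct: Nr9 sham 26.100; Nr9 ischemia-reperfusion 29.855; Ppia sham 20.260; Ppia ischemia-reperfusion 20.175
ΔCt(sham) = 26.100 − 20.260 = 5.840
ΔCt(ischemia-reperfusion) = 29.855 − 20.175 = 9.680
ΔΔCt = 9.680 − 5.840 = 3.840
Fold change = 2^(−3.840) = 0.0698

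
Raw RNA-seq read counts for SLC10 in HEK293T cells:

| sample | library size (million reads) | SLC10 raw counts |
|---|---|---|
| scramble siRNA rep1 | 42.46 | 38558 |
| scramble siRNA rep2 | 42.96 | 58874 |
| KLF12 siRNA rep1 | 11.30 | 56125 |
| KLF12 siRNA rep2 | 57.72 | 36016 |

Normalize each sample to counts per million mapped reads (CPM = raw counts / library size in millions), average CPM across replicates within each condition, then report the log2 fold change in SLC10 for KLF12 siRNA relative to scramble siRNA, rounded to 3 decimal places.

1.295

CPM(scramble siRNA rep1) = 38558 / 42.46 = 908.1017
CPM(scramble siRNA rep2) = 58874 / 42.96 = 1370.4376
CPM(KLF12 siRNA rep1) = 56125 / 11.30 = 4966.8142
CPM(KLF12 siRNA rep2) = 36016 / 57.72 = 623.9778
mean CPM(scramble siRNA) = 1139.2697; mean CPM(KLF12 siRNA) = 2795.3960
Fold change = 2795.3960 / 1139.2697 = 2.45367
log2(2.45367) = 1.2949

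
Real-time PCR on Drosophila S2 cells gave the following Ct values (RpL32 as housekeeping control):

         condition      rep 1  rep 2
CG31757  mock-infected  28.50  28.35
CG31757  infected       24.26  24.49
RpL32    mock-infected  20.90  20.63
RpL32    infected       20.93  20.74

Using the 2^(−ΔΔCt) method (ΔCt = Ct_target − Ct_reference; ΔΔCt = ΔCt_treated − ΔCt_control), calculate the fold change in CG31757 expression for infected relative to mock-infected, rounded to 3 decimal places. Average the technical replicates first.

Mean Ct: CG31757 mock-infected 28.425; CG31757 infected 24.375; RpL32 mock-infected 20.765; RpL32 infected 20.835
ΔCt(mock-infected) = 28.425 − 20.765 = 7.660
ΔCt(infected) = 24.375 − 20.835 = 3.540
ΔΔCt = 3.540 − 7.660 = -4.120
Fold change = 2^(−(-4.120)) = 2^4.120 = 17.3878

17.388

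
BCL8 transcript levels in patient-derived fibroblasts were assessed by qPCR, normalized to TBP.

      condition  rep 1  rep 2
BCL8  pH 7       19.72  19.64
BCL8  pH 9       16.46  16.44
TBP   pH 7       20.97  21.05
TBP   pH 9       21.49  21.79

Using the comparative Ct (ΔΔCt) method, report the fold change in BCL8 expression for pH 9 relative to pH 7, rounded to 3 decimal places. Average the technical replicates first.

Mean Ct: BCL8 pH 7 19.680; BCL8 pH 9 16.450; TBP pH 7 21.010; TBP pH 9 21.640
ΔCt(pH 7) = 19.680 − 21.010 = -1.330
ΔCt(pH 9) = 16.450 − 21.640 = -5.190
ΔΔCt = -5.190 − (-1.330) = -3.860
Fold change = 2^(−(-3.860)) = 2^3.860 = 14.5203

14.520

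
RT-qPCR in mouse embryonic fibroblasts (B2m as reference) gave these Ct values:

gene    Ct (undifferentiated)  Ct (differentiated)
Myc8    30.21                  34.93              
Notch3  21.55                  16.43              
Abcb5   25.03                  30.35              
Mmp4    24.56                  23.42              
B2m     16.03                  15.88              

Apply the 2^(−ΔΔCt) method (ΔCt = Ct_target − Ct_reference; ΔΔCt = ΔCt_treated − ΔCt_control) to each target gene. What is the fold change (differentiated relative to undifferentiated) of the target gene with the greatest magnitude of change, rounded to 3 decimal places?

Myc8: ΔΔCt = (34.93−15.88) − (30.21−16.03) = 19.05 − 14.18 = 4.87; fold change = 2^-4.87 = 0.034
Notch3: ΔΔCt = (16.43−15.88) − (21.55−16.03) = 0.55 − 5.52 = -4.97; fold change = 2^4.97 = 31.341
Abcb5: ΔΔCt = (30.35−15.88) − (25.03−16.03) = 14.47 − 9.00 = 5.47; fold change = 2^-5.47 = 0.023
Mmp4: ΔΔCt = (23.42−15.88) − (24.56−16.03) = 7.54 − 8.53 = -0.99; fold change = 2^0.99 = 1.986
Abcb5 has the largest |ΔΔCt| = 5.47.

0.023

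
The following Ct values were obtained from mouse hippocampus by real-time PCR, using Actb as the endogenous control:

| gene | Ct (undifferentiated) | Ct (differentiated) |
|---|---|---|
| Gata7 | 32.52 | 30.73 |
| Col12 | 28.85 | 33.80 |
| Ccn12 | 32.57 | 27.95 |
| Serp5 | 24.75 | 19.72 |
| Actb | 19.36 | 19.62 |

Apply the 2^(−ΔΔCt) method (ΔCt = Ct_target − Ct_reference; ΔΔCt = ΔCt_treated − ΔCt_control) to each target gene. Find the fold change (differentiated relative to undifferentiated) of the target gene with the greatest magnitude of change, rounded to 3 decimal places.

39.124

Gata7: ΔΔCt = (30.73−19.62) − (32.52−19.36) = 11.11 − 13.16 = -2.05; fold change = 2^2.05 = 4.141
Col12: ΔΔCt = (33.80−19.62) − (28.85−19.36) = 14.18 − 9.49 = 4.69; fold change = 2^-4.69 = 0.039
Ccn12: ΔΔCt = (27.95−19.62) − (32.57−19.36) = 8.33 − 13.21 = -4.88; fold change = 2^4.88 = 29.446
Serp5: ΔΔCt = (19.72−19.62) − (24.75−19.36) = 0.10 − 5.39 = -5.29; fold change = 2^5.29 = 39.124
Serp5 has the largest |ΔΔCt| = 5.29.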